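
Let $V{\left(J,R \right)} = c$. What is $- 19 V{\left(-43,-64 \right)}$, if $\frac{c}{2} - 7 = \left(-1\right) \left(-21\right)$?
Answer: $-1064$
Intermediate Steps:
$c = 56$ ($c = 14 + 2 \left(\left(-1\right) \left(-21\right)\right) = 14 + 2 \cdot 21 = 14 + 42 = 56$)
$V{\left(J,R \right)} = 56$
$- 19 V{\left(-43,-64 \right)} = \left(-19\right) 56 = -1064$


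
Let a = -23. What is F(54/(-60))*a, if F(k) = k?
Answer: 207/10 ≈ 20.700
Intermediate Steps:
F(54/(-60))*a = (54/(-60))*(-23) = (54*(-1/60))*(-23) = -9/10*(-23) = 207/10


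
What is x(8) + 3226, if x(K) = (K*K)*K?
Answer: 3738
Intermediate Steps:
x(K) = K**3 (x(K) = K**2*K = K**3)
x(8) + 3226 = 8**3 + 3226 = 512 + 3226 = 3738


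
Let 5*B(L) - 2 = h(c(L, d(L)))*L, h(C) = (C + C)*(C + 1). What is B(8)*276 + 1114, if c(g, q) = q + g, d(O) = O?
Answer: 1207274/5 ≈ 2.4145e+5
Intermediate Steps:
c(g, q) = g + q
h(C) = 2*C*(1 + C) (h(C) = (2*C)*(1 + C) = 2*C*(1 + C))
B(L) = ⅖ + 4*L²*(1 + 2*L)/5 (B(L) = ⅖ + ((2*(L + L)*(1 + (L + L)))*L)/5 = ⅖ + ((2*(2*L)*(1 + 2*L))*L)/5 = ⅖ + ((4*L*(1 + 2*L))*L)/5 = ⅖ + (4*L²*(1 + 2*L))/5 = ⅖ + 4*L²*(1 + 2*L)/5)
B(8)*276 + 1114 = (⅖ + (⅘)*8²*(1 + 2*8))*276 + 1114 = (⅖ + (⅘)*64*(1 + 16))*276 + 1114 = (⅖ + (⅘)*64*17)*276 + 1114 = (⅖ + 4352/5)*276 + 1114 = (4354/5)*276 + 1114 = 1201704/5 + 1114 = 1207274/5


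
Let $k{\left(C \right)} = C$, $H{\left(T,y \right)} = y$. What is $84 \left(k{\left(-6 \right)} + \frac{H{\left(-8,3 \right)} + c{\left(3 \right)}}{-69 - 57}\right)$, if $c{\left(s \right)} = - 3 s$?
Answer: $-500$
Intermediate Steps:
$84 \left(k{\left(-6 \right)} + \frac{H{\left(-8,3 \right)} + c{\left(3 \right)}}{-69 - 57}\right) = 84 \left(-6 + \frac{3 - 9}{-69 - 57}\right) = 84 \left(-6 + \frac{3 - 9}{-126}\right) = 84 \left(-6 - - \frac{1}{21}\right) = 84 \left(-6 + \frac{1}{21}\right) = 84 \left(- \frac{125}{21}\right) = -500$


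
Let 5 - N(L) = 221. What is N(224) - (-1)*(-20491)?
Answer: -20707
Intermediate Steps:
N(L) = -216 (N(L) = 5 - 1*221 = 5 - 221 = -216)
N(224) - (-1)*(-20491) = -216 - (-1)*(-20491) = -216 - 1*20491 = -216 - 20491 = -20707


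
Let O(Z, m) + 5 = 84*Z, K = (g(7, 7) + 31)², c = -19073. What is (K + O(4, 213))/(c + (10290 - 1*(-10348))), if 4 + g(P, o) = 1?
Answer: 223/313 ≈ 0.71246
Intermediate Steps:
g(P, o) = -3 (g(P, o) = -4 + 1 = -3)
K = 784 (K = (-3 + 31)² = 28² = 784)
O(Z, m) = -5 + 84*Z
(K + O(4, 213))/(c + (10290 - 1*(-10348))) = (784 + (-5 + 84*4))/(-19073 + (10290 - 1*(-10348))) = (784 + (-5 + 336))/(-19073 + (10290 + 10348)) = (784 + 331)/(-19073 + 20638) = 1115/1565 = 1115*(1/1565) = 223/313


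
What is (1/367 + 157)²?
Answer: 3320064400/134689 ≈ 24650.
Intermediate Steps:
(1/367 + 157)² = (57620/367)² = 3320064400/134689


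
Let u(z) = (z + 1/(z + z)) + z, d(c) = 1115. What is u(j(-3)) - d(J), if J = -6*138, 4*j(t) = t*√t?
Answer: -1115 - 23*I*√3/18 ≈ -1115.0 - 2.2132*I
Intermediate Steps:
j(t) = t^(3/2)/4 (j(t) = (t*√t)/4 = t^(3/2)/4)
J = -828
u(z) = 1/(2*z) + 2*z (u(z) = (z + 1/(2*z)) + z = 1/(2*z) + 2*z)
u(j(-3)) - d(J) = (1/(2*(((-3)^(3/2)/4))) + 2*((-3)^(3/2)/4)) - 1*1115 = (1/(2*(((-3*I*√3)/4))) + 2*((-3*I*√3)/4)) - 1115 = (1/(2*((-3*I*√3/4))) + 2*(-3*I*√3/4)) - 1115 = ((4*I*√3/9)/2 - 3*I*√3/2) - 1115 = (2*I*√3/9 - 3*I*√3/2) - 1115 = -23*I*√3/18 - 1115 = -1115 - 23*I*√3/18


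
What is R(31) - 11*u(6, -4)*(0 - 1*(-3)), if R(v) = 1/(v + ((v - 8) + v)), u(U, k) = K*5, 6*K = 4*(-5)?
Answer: 46751/85 ≈ 550.01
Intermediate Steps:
K = -10/3 (K = (4*(-5))/6 = (1/6)*(-20) = -10/3 ≈ -3.3333)
u(U, k) = -50/3 (u(U, k) = -10/3*5 = -50/3)
R(v) = 1/(-8 + 3*v) (R(v) = 1/(v + ((-8 + v) + v)) = 1/(v + (-8 + 2*v)) = 1/(-8 + 3*v))
R(31) - 11*u(6, -4)*(0 - 1*(-3)) = 1/(-8 + 3*31) - 11*(-50/3)*(0 - 1*(-3)) = 1/(-8 + 93) - (-550)*(0 + 3)/3 = 1/85 - (-550)*3/3 = 1/85 - 1*(-550) = 1/85 + 550 = 46751/85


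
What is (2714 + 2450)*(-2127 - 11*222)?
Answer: -23594316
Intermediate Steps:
(2714 + 2450)*(-2127 - 11*222) = 5164*(-2127 - 2442) = 5164*(-4569) = -23594316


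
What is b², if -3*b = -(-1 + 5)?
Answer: 16/9 ≈ 1.7778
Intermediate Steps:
b = 4/3 (b = -(-1)*(-1 + 5)/3 = -(-1)*4/3 = -⅓*(-4) = 4/3 ≈ 1.3333)
b² = (4/3)² = 16/9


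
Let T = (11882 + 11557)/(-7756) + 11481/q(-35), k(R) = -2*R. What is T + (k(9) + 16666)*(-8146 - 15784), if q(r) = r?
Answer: -15449446737343/38780 ≈ -3.9839e+8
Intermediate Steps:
T = -12838143/38780 (T = (11882 + 11557)/(-7756) + 11481/(-35) = 23439*(-1/7756) + 11481*(-1/35) = -23439/7756 - 11481/35 = -12838143/38780 ≈ -331.05)
T + (k(9) + 16666)*(-8146 - 15784) = -12838143/38780 + (-2*9 + 16666)*(-8146 - 15784) = -12838143/38780 + (-18 + 16666)*(-23930) = -12838143/38780 + 16648*(-23930) = -12838143/38780 - 398386640 = -15449446737343/38780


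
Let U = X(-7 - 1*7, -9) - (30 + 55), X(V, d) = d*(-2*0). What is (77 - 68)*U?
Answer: -765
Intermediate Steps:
X(V, d) = 0 (X(V, d) = d*0 = 0)
U = -85 (U = 0 - (30 + 55) = 0 - 1*85 = 0 - 85 = -85)
(77 - 68)*U = (77 - 68)*(-85) = 9*(-85) = -765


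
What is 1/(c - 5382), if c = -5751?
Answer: -1/11133 ≈ -8.9823e-5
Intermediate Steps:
1/(c - 5382) = 1/(-5751 - 5382) = 1/(-11133) = -1/11133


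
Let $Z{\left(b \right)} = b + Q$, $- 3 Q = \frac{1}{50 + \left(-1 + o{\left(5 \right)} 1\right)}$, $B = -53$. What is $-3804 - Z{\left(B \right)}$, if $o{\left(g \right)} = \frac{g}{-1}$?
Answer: $- \frac{495131}{132} \approx -3751.0$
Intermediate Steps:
$o{\left(g \right)} = - g$ ($o{\left(g \right)} = g \left(-1\right) = - g$)
$Q = - \frac{1}{132}$ ($Q = - \frac{1}{3 \left(50 + \left(-1 + \left(-1\right) 5 \cdot 1\right)\right)} = - \frac{1}{3 \left(50 - 6\right)} = - \frac{1}{3 \cdot 44} = \left(- \frac{1}{3}\right) \frac{1}{44} = - \frac{1}{132} \approx -0.0075758$)
$Z{\left(b \right)} = - \frac{1}{132} + b$ ($Z{\left(b \right)} = b - \frac{1}{132} = - \frac{1}{132} + b$)
$-3804 - Z{\left(B \right)} = -3804 - \left(- \frac{1}{132} - 53\right) = -3804 - - \frac{6997}{132} = -3804 + \frac{6997}{132} = - \frac{495131}{132}$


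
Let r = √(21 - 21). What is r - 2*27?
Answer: -54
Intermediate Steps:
r = 0 (r = √0 = 0)
r - 2*27 = 0 - 2*27 = 0 - 54 = -54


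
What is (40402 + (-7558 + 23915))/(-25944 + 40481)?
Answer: 56759/14537 ≈ 3.9044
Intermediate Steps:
(40402 + (-7558 + 23915))/(-25944 + 40481) = (40402 + 16357)/14537 = 56759*(1/14537) = 56759/14537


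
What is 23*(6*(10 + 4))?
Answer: 1932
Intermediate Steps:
23*(6*(10 + 4)) = 23*(6*14) = 23*84 = 1932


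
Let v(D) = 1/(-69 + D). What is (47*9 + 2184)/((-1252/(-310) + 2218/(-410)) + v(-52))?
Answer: -2004665685/1060628 ≈ -1890.1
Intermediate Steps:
(47*9 + 2184)/((-1252/(-310) + 2218/(-410)) + v(-52)) = (47*9 + 2184)/((-1252/(-310) + 2218/(-410)) + 1/(-69 - 52)) = (423 + 2184)/((-1252*(-1/310) + 2218*(-1/410)) + 1/(-121)) = 2607/((626/155 - 1109/205) - 1/121) = 2607/(-8713/6355 - 1/121) = 2607/(-1060628/768955) = 2607*(-768955/1060628) = -2004665685/1060628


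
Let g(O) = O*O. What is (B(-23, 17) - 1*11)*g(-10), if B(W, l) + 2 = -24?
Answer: -3700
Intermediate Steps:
B(W, l) = -26 (B(W, l) = -2 - 24 = -26)
g(O) = O**2
(B(-23, 17) - 1*11)*g(-10) = (-26 - 1*11)*(-10)**2 = (-26 - 11)*100 = -37*100 = -3700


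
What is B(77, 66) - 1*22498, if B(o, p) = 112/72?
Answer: -202468/9 ≈ -22496.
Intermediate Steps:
B(o, p) = 14/9 (B(o, p) = 112*(1/72) = 14/9)
B(77, 66) - 1*22498 = 14/9 - 1*22498 = 14/9 - 22498 = -202468/9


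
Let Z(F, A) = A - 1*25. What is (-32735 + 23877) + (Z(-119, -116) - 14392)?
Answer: -23391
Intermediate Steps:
Z(F, A) = -25 + A (Z(F, A) = A - 25 = -25 + A)
(-32735 + 23877) + (Z(-119, -116) - 14392) = (-32735 + 23877) + ((-25 - 116) - 14392) = -8858 + (-141 - 14392) = -8858 - 14533 = -23391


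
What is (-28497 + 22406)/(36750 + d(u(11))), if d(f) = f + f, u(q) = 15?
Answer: -6091/36780 ≈ -0.16561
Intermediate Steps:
d(f) = 2*f
(-28497 + 22406)/(36750 + d(u(11))) = (-28497 + 22406)/(36750 + 2*15) = -6091/(36750 + 30) = -6091/36780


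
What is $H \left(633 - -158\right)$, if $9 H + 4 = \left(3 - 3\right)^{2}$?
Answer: $- \frac{3164}{9} \approx -351.56$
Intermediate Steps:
$H = - \frac{4}{9}$ ($H = - \frac{4}{9} + \frac{\left(3 - 3\right)^{2}}{9} = - \frac{4}{9} + \frac{0^{2}}{9} = - \frac{4}{9} + \frac{1}{9} \cdot 0 = - \frac{4}{9} + 0 = - \frac{4}{9} \approx -0.44444$)
$H \left(633 - -158\right) = - \frac{4 \left(633 - -158\right)}{9} = - \frac{4 \left(633 + 158\right)}{9} = \left(- \frac{4}{9}\right) 791 = - \frac{3164}{9}$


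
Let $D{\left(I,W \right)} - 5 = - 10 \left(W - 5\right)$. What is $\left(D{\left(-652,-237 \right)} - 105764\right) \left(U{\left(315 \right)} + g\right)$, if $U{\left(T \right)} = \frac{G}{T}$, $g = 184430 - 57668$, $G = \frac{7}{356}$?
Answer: $- \frac{209853322357699}{16020} \approx -1.3099 \cdot 10^{10}$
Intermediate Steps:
$D{\left(I,W \right)} = 55 - 10 W$ ($D{\left(I,W \right)} = 5 - 10 \left(W - 5\right) = 5 - 10 \left(-5 + W\right) = 5 - \left(-50 + 10 W\right) = 55 - 10 W$)
$G = \frac{7}{356}$ ($G = 7 \cdot \frac{1}{356} = \frac{7}{356} \approx 0.019663$)
$g = 126762$
$U{\left(T \right)} = \frac{7}{356 T}$
$\left(D{\left(-652,-237 \right)} - 105764\right) \left(U{\left(315 \right)} + g\right) = \left(\left(55 - -2370\right) - 105764\right) \left(\frac{7}{356 \cdot 315} + 126762\right) = \left(\left(55 + 2370\right) - 105764\right) \left(\frac{7}{356} \cdot \frac{1}{315} + 126762\right) = \left(2425 - 105764\right) \left(\frac{1}{16020} + 126762\right) = \left(-103339\right) \frac{2030727241}{16020} = - \frac{209853322357699}{16020}$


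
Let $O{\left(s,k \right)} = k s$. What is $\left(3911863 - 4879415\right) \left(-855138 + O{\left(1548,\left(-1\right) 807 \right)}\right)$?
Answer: $2036091272448$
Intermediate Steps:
$\left(3911863 - 4879415\right) \left(-855138 + O{\left(1548,\left(-1\right) 807 \right)}\right) = \left(3911863 - 4879415\right) \left(-855138 + \left(-1\right) 807 \cdot 1548\right) = - 967552 \left(-855138 - 1249236\right) = \left(-967552\right) \left(-2104374\right) = 2036091272448$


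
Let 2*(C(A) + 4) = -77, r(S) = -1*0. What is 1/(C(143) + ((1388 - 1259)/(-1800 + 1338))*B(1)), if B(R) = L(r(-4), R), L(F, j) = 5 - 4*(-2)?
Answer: -77/3552 ≈ -0.021678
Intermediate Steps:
r(S) = 0
C(A) = -85/2 (C(A) = -4 + (½)*(-77) = -4 - 77/2 = -85/2)
L(F, j) = 13 (L(F, j) = 5 + 8 = 13)
B(R) = 13
1/(C(143) + ((1388 - 1259)/(-1800 + 1338))*B(1)) = 1/(-85/2 + ((1388 - 1259)/(-1800 + 1338))*13) = 1/(-85/2 + (129/(-462))*13) = 1/(-85/2 + (129*(-1/462))*13) = 1/(-85/2 - 43/154*13) = 1/(-85/2 - 559/154) = 1/(-3552/77) = -77/3552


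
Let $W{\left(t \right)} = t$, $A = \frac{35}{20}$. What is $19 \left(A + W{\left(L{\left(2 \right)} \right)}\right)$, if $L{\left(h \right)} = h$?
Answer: $\frac{285}{4} \approx 71.25$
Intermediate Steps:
$A = \frac{7}{4}$ ($A = 35 \cdot \frac{1}{20} = \frac{7}{4} \approx 1.75$)
$19 \left(A + W{\left(L{\left(2 \right)} \right)}\right) = 19 \left(\frac{7}{4} + 2\right) = 19 \cdot \frac{15}{4} = \frac{285}{4}$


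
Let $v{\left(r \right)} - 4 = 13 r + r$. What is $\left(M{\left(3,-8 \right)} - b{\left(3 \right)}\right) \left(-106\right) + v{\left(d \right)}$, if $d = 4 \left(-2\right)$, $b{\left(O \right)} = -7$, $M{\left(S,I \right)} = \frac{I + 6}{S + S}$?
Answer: $- \frac{2444}{3} \approx -814.67$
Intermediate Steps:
$M{\left(S,I \right)} = \frac{6 + I}{2 S}$
$d = -8$
$v{\left(r \right)} = 4 + 14 r$ ($v{\left(r \right)} = 4 + \left(13 r + r\right) = 4 + 14 r$)
$\left(M{\left(3,-8 \right)} - b{\left(3 \right)}\right) \left(-106\right) + v{\left(d \right)} = \left(\frac{6 - 8}{2 \cdot 3} - -7\right) \left(-106\right) + \left(4 + 14 \left(-8\right)\right) = \left(\frac{1}{2} \cdot \frac{1}{3} \left(-2\right) + 7\right) \left(-106\right) + \left(4 - 112\right) = \left(- \frac{1}{3} + 7\right) \left(-106\right) - 108 = \frac{20}{3} \left(-106\right) - 108 = - \frac{2120}{3} - 108 = - \frac{2444}{3}$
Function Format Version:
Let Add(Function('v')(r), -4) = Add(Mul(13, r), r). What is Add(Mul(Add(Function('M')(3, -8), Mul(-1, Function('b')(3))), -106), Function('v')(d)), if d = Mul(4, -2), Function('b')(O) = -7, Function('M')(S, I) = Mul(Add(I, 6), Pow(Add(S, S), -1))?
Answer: Rational(-2444, 3) ≈ -814.67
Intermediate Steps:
Function('M')(S, I) = Mul(Rational(1, 2), Pow(S, -1), Add(6, I)) (Function('M')(S, I) = Mul(Add(6, I), Pow(Mul(2, S), -1)) = Mul(Add(6, I), Mul(Rational(1, 2), Pow(S, -1))) = Mul(Rational(1, 2), Pow(S, -1), Add(6, I)))
d = -8
Function('v')(r) = Add(4, Mul(14, r)) (Function('v')(r) = Add(4, Add(Mul(13, r), r)) = Add(4, Mul(14, r)))
Add(Mul(Add(Function('M')(3, -8), Mul(-1, Function('b')(3))), -106), Function('v')(d)) = Add(Mul(Add(Mul(Rational(1, 2), Pow(3, -1), Add(6, -8)), Mul(-1, -7)), -106), Add(4, Mul(14, -8))) = Add(Mul(Add(Mul(Rational(1, 2), Rational(1, 3), -2), 7), -106), Add(4, -112)) = Add(Mul(Add(Rational(-1, 3), 7), -106), -108) = Add(Mul(Rational(20, 3), -106), -108) = Add(Rational(-2120, 3), -108) = Rational(-2444, 3)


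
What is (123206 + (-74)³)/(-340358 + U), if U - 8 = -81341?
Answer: 282018/421691 ≈ 0.66878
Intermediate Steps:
U = -81333 (U = 8 - 81341 = -81333)
(123206 + (-74)³)/(-340358 + U) = (123206 + (-74)³)/(-340358 - 81333) = (123206 - 405224)/(-421691) = -282018*(-1/421691) = 282018/421691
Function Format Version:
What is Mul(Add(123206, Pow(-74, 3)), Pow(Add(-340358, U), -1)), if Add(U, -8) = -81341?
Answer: Rational(282018, 421691) ≈ 0.66878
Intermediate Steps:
U = -81333 (U = Add(8, -81341) = -81333)
Mul(Add(123206, Pow(-74, 3)), Pow(Add(-340358, U), -1)) = Mul(Add(123206, Pow(-74, 3)), Pow(Add(-340358, -81333), -1)) = Mul(Add(123206, -405224), Pow(-421691, -1)) = Mul(-282018, Rational(-1, 421691)) = Rational(282018, 421691)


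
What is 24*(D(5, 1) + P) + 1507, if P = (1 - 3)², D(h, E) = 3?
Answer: 1675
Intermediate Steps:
P = 4 (P = (-2)² = 4)
24*(D(5, 1) + P) + 1507 = 24*(3 + 4) + 1507 = 24*7 + 1507 = 168 + 1507 = 1675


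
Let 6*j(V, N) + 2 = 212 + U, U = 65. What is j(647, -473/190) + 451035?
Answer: 2706485/6 ≈ 4.5108e+5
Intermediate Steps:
j(V, N) = 275/6 (j(V, N) = -1/3 + (212 + 65)/6 = -1/3 + (1/6)*277 = -1/3 + 277/6 = 275/6)
j(647, -473/190) + 451035 = 275/6 + 451035 = 2706485/6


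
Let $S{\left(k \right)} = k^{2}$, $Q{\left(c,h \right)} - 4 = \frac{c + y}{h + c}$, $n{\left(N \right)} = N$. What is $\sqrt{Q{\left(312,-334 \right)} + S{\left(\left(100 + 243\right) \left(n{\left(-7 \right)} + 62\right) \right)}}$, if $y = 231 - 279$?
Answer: $\sqrt{355888217} \approx 18865.0$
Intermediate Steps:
$y = -48$ ($y = 231 - 279 = -48$)
$Q{\left(c,h \right)} = 4 + \frac{-48 + c}{c + h}$ ($Q{\left(c,h \right)} = 4 + \frac{c - 48}{h + c} = 4 + \frac{-48 + c}{c + h}$)
$\sqrt{Q{\left(312,-334 \right)} + S{\left(\left(100 + 243\right) \left(n{\left(-7 \right)} + 62\right) \right)}} = \sqrt{\frac{-48 + 4 \left(-334\right) + 5 \cdot 312}{312 - 334} + \left(\left(100 + 243\right) \left(-7 + 62\right)\right)^{2}} = \sqrt{\frac{-48 - 1336 + 1560}{-22} + \left(343 \cdot 55\right)^{2}} = \sqrt{\left(- \frac{1}{22}\right) 176 + 18865^{2}} = \sqrt{-8 + 355888225} = \sqrt{355888217}$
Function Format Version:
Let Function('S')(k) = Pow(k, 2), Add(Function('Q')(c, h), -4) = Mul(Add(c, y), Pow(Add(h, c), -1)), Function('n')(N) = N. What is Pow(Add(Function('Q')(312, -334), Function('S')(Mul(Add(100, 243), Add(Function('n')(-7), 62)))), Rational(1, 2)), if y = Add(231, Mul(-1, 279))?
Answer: Pow(355888217, Rational(1, 2)) ≈ 18865.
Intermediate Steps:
y = -48 (y = Add(231, -279) = -48)
Function('Q')(c, h) = Add(4, Mul(Pow(Add(c, h), -1), Add(-48, c))) (Function('Q')(c, h) = Add(4, Mul(Add(c, -48), Pow(Add(h, c), -1))) = Add(4, Mul(Add(-48, c), Pow(Add(c, h), -1))) = Add(4, Mul(Pow(Add(c, h), -1), Add(-48, c))))
Pow(Add(Function('Q')(312, -334), Function('S')(Mul(Add(100, 243), Add(Function('n')(-7), 62)))), Rational(1, 2)) = Pow(Add(Mul(Pow(Add(312, -334), -1), Add(-48, Mul(4, -334), Mul(5, 312))), Pow(Mul(Add(100, 243), Add(-7, 62)), 2)), Rational(1, 2)) = Pow(Add(Mul(Pow(-22, -1), Add(-48, -1336, 1560)), Pow(Mul(343, 55), 2)), Rational(1, 2)) = Pow(Add(Mul(Rational(-1, 22), 176), Pow(18865, 2)), Rational(1, 2)) = Pow(Add(-8, 355888225), Rational(1, 2)) = Pow(355888217, Rational(1, 2))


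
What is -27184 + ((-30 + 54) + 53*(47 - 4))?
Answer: -24881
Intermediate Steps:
-27184 + ((-30 + 54) + 53*(47 - 4)) = -27184 + (24 + 53*43) = -27184 + (24 + 2279) = -27184 + 2303 = -24881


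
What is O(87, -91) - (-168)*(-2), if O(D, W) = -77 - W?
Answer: -322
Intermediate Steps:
O(87, -91) - (-168)*(-2) = (-77 - 1*(-91)) - (-168)*(-2) = (-77 + 91) - 1*336 = 14 - 336 = -322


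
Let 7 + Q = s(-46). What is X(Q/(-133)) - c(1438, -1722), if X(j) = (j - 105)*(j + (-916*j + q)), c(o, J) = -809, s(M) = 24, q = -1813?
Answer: 3168286069/17689 ≈ 1.7911e+5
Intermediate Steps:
Q = 17 (Q = -7 + 24 = 17)
X(j) = (-1813 - 915*j)*(-105 + j) (X(j) = (j - 105)*(j + (-916*j - 1813)) = (-105 + j)*(j + (-1813 - 916*j)) = (-105 + j)*(-1813 - 915*j) = (-1813 - 915*j)*(-105 + j))
X(Q/(-133)) - c(1438, -1722) = (190365 - 915*(17/(-133))² + 94262*(17/(-133))) - 1*(-809) = (190365 - 915*(17*(-1/133))² + 94262*(17*(-1/133))) + 809 = (190365 - 915*(-17/133)² + 94262*(-17/133)) + 809 = (190365 - 915*289/17689 - 228922/19) + 809 = (190365 - 264435/17689 - 228922/19) + 809 = 3153975668/17689 + 809 = 3168286069/17689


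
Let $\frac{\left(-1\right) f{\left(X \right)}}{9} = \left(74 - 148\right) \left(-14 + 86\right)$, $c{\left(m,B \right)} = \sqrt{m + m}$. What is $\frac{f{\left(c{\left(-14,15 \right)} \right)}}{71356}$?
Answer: $\frac{11988}{17839} \approx 0.67201$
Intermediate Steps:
$c{\left(m,B \right)} = \sqrt{2} \sqrt{m}$ ($c{\left(m,B \right)} = \sqrt{2 m} = \sqrt{2} \sqrt{m}$)
$f{\left(X \right)} = 47952$ ($f{\left(X \right)} = - 9 \left(74 - 148\right) \left(-14 + 86\right) = - 9 \left(\left(-74\right) 72\right) = \left(-9\right) \left(-5328\right) = 47952$)
$\frac{f{\left(c{\left(-14,15 \right)} \right)}}{71356} = \frac{47952}{71356} = 47952 \cdot \frac{1}{71356} = \frac{11988}{17839}$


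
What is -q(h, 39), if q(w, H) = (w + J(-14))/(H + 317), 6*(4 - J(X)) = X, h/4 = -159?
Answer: 1889/1068 ≈ 1.7687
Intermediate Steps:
h = -636 (h = 4*(-159) = -636)
J(X) = 4 - X/6
q(w, H) = (19/3 + w)/(317 + H) (q(w, H) = (w + (4 - ⅙*(-14)))/(H + 317) = (w + (4 + 7/3))/(317 + H) = (w + 19/3)/(317 + H) = (19/3 + w)/(317 + H))
-q(h, 39) = -(19/3 - 636)/(317 + 39) = -(-1889)/(356*3) = -1*(-1889/1068) = 1889/1068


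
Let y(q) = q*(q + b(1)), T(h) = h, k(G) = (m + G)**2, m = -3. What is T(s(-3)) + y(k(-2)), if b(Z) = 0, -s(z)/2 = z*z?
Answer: 607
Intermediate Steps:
k(G) = (-3 + G)**2
s(z) = -2*z**2 (s(z) = -2*z*z = -2*z**2)
y(q) = q**2 (y(q) = q*(q + 0) = q*q = q**2)
T(s(-3)) + y(k(-2)) = -2*(-3)**2 + ((-3 - 2)**2)**2 = -2*9 + ((-5)**2)**2 = -18 + 25**2 = -18 + 625 = 607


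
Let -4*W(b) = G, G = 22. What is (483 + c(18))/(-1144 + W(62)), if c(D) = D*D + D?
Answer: -150/209 ≈ -0.71770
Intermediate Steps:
c(D) = D + D**2 (c(D) = D**2 + D = D + D**2)
W(b) = -11/2 (W(b) = -1/4*22 = -11/2)
(483 + c(18))/(-1144 + W(62)) = (483 + 18*(1 + 18))/(-1144 - 11/2) = (483 + 18*19)/(-2299/2) = (483 + 342)*(-2/2299) = 825*(-2/2299) = -150/209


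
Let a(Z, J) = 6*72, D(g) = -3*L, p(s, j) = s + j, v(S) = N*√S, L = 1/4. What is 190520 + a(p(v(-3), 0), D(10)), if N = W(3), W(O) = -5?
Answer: 190952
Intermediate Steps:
N = -5
L = ¼ (L = 1*(¼) = ¼ ≈ 0.25000)
v(S) = -5*√S
p(s, j) = j + s
D(g) = -¾ (D(g) = -3*¼ = -¾)
a(Z, J) = 432
190520 + a(p(v(-3), 0), D(10)) = 190520 + 432 = 190952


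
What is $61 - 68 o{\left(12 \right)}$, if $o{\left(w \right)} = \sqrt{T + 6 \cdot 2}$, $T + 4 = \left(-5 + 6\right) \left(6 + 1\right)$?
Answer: $61 - 68 \sqrt{15} \approx -202.36$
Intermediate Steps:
$T = 3$ ($T = -4 + \left(-5 + 6\right) \left(6 + 1\right) = -4 + 1 \cdot 7 = -4 + 7 = 3$)
$o{\left(w \right)} = \sqrt{15}$ ($o{\left(w \right)} = \sqrt{3 + 6 \cdot 2} = \sqrt{3 + 12} = \sqrt{15}$)
$61 - 68 o{\left(12 \right)} = 61 - 68 \sqrt{15}$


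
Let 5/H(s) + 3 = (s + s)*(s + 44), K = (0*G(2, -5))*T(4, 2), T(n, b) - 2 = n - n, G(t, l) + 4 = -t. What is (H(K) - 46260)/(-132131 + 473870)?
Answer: -138785/1025217 ≈ -0.13537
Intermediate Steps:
G(t, l) = -4 - t
T(n, b) = 2 (T(n, b) = 2 + (n - n) = 2 + 0 = 2)
K = 0 (K = (0*(-4 - 1*2))*2 = (0*(-4 - 2))*2 = (0*(-6))*2 = 0*2 = 0)
H(s) = 5/(-3 + 2*s*(44 + s)) (H(s) = 5/(-3 + (s + s)*(s + 44)) = 5/(-3 + (2*s)*(44 + s)) = 5/(-3 + 2*s*(44 + s)))
(H(K) - 46260)/(-132131 + 473870) = (5/(-3 + 2*0**2 + 88*0) - 46260)/(-132131 + 473870) = (5/(-3 + 2*0 + 0) - 46260)/341739 = (5/(-3 + 0 + 0) - 46260)*(1/341739) = (5/(-3) - 46260)*(1/341739) = (5*(-1/3) - 46260)*(1/341739) = (-5/3 - 46260)*(1/341739) = -138785/3*1/341739 = -138785/1025217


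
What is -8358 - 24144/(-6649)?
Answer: -55548198/6649 ≈ -8354.4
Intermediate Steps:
-8358 - 24144/(-6649) = -8358 - 24144*(-1/6649) = -8358 + 24144/6649 = -55548198/6649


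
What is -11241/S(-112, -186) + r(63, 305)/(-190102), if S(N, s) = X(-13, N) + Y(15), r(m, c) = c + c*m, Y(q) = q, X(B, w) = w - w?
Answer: -356204897/475255 ≈ -749.50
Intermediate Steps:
X(B, w) = 0
S(N, s) = 15 (S(N, s) = 0 + 15 = 15)
-11241/S(-112, -186) + r(63, 305)/(-190102) = -11241/15 + (305*(1 + 63))/(-190102) = -11241*1/15 + (305*64)*(-1/190102) = -3747/5 + 19520*(-1/190102) = -3747/5 - 9760/95051 = -356204897/475255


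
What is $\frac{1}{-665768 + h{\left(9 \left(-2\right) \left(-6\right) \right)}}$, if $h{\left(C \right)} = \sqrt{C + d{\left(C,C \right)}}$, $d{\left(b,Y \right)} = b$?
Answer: $- \frac{83221}{55405878701} - \frac{3 \sqrt{6}}{221623514804} \approx -1.5021 \cdot 10^{-6}$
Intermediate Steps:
$h{\left(C \right)} = \sqrt{2} \sqrt{C}$ ($h{\left(C \right)} = \sqrt{C + C} = \sqrt{2 C} = \sqrt{2} \sqrt{C}$)
$\frac{1}{-665768 + h{\left(9 \left(-2\right) \left(-6\right) \right)}} = \frac{1}{-665768 + \sqrt{2} \sqrt{9 \left(-2\right) \left(-6\right)}} = \frac{1}{-665768 + \sqrt{2} \sqrt{\left(-18\right) \left(-6\right)}} = \frac{1}{-665768 + \sqrt{2} \sqrt{108}} = \frac{1}{-665768 + \sqrt{2} \cdot 6 \sqrt{3}} = \frac{1}{-665768 + 6 \sqrt{6}}$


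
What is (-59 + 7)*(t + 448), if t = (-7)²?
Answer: -25844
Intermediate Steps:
t = 49
(-59 + 7)*(t + 448) = (-59 + 7)*(49 + 448) = -52*497 = -25844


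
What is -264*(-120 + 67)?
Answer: 13992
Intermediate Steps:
-264*(-120 + 67) = -264*(-53) = 13992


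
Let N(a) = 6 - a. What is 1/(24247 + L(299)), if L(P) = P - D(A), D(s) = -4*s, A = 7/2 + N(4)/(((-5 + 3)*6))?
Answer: 3/73678 ≈ 4.0718e-5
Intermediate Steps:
A = 10/3 (A = 7/2 + (6 - 1*4)/(((-5 + 3)*6)) = 7*(½) + (6 - 4)/((-2*6)) = 7/2 + 2/(-12) = 7/2 + 2*(-1/12) = 7/2 - ⅙ = 10/3 ≈ 3.3333)
L(P) = 40/3 + P (L(P) = P - (-4)*10/3 = P - 1*(-40/3) = P + 40/3 = 40/3 + P)
1/(24247 + L(299)) = 1/(24247 + (40/3 + 299)) = 1/(24247 + 937/3) = 1/(73678/3) = 3/73678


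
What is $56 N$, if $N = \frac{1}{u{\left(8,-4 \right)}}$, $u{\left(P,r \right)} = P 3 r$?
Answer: $- \frac{7}{12} \approx -0.58333$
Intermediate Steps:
$u{\left(P,r \right)} = 3 P r$
$N = - \frac{1}{96}$ ($N = \frac{1}{3 \cdot 8 \left(-4\right)} = \frac{1}{-96} = - \frac{1}{96} \approx -0.010417$)
$56 N = 56 \left(- \frac{1}{96}\right) = - \frac{7}{12}$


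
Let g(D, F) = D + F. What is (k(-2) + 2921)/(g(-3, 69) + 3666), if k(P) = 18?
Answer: 2939/3732 ≈ 0.78751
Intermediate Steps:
(k(-2) + 2921)/(g(-3, 69) + 3666) = (18 + 2921)/((-3 + 69) + 3666) = 2939/(66 + 3666) = 2939/3732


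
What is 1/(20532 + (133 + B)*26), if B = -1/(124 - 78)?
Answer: 23/551757 ≈ 4.1685e-5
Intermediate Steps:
B = -1/46 ≈ -0.021739
1/(20532 + (133 + B)*26) = 1/(20532 + (133 - 1/46)*26) = 1/(20532 + (6117/46)*26) = 1/(20532 + 79521/23) = 1/(551757/23) = 23/551757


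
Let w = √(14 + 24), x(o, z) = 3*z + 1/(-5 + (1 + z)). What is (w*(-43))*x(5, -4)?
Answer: 4171*√38/8 ≈ 3214.0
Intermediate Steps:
x(o, z) = 1/(-4 + z) + 3*z (x(o, z) = 3*z + 1/(-4 + z) = 1/(-4 + z) + 3*z)
w = √38 ≈ 6.1644
(w*(-43))*x(5, -4) = (√38*(-43))*((1 - 12*(-4) + 3*(-4)²)/(-4 - 4)) = (-43*√38)*((1 + 48 + 3*16)/(-8)) = (-43*√38)*(-(1 + 48 + 48)/8) = (-43*√38)*(-⅛*97) = -43*√38*(-97/8) = 4171*√38/8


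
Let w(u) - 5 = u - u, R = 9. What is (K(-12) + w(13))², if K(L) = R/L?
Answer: 289/16 ≈ 18.063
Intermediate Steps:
K(L) = 9/L
w(u) = 5 (w(u) = 5 + (u - u) = 5 + 0 = 5)
(K(-12) + w(13))² = (9/(-12) + 5)² = (9*(-1/12) + 5)² = (-¾ + 5)² = (17/4)² = 289/16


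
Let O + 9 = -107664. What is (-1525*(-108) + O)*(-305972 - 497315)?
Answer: -45809047749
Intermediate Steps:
O = -107673 (O = -9 - 107664 = -107673)
(-1525*(-108) + O)*(-305972 - 497315) = (-1525*(-108) - 107673)*(-305972 - 497315) = (164700 - 107673)*(-803287) = 57027*(-803287) = -45809047749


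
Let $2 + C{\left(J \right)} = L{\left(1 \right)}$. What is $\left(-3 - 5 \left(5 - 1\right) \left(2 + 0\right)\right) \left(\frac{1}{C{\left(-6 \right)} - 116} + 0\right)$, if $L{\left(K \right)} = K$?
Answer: $\frac{43}{117} \approx 0.36752$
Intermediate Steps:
$C{\left(J \right)} = -1$ ($C{\left(J \right)} = -2 + 1 = -1$)
$\left(-3 - 5 \left(5 - 1\right) \left(2 + 0\right)\right) \left(\frac{1}{C{\left(-6 \right)} - 116} + 0\right) = \left(-3 - 5 \left(5 - 1\right) \left(2 + 0\right)\right) \left(\frac{1}{-1 - 116} + 0\right) = \left(-3 - 5 \cdot 4 \cdot 2\right) \left(\frac{1}{-117} + 0\right) = \left(-3 - 40\right) \left(- \frac{1}{117} + 0\right) = \left(-3 - 40\right) \left(- \frac{1}{117}\right) = \left(-43\right) \left(- \frac{1}{117}\right) = \frac{43}{117}$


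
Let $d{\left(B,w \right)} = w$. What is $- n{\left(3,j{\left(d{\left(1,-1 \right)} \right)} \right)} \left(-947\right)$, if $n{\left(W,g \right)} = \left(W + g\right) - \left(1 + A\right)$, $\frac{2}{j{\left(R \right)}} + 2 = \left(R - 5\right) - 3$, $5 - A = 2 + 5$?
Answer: $\frac{39774}{11} \approx 3615.8$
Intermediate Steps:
$A = -2$ ($A = 5 - \left(2 + 5\right) = 5 - 7 = -2$)
$j{\left(R \right)} = \frac{2}{-10 + R}$ ($j{\left(R \right)} = \frac{2}{-2 + \left(\left(R - 5\right) - 3\right)} = \frac{2}{-2 + \left(\left(-5 + R\right) - 3\right)} = \frac{2}{-2 + \left(-8 + R\right)} = \frac{2}{-10 + R}$)
$n{\left(W,g \right)} = 1 + W + g$ ($n{\left(W,g \right)} = \left(W + g\right) - -1 = \left(W + g\right) + \left(-1 + 2\right) = \left(W + g\right) + 1 = 1 + W + g$)
$- n{\left(3,j{\left(d{\left(1,-1 \right)} \right)} \right)} \left(-947\right) = - (1 + 3 + \frac{2}{-10 - 1}) \left(-947\right) = - (1 + 3 + \frac{2}{-11}) \left(-947\right) = - (1 + 3 + 2 \left(- \frac{1}{11}\right)) \left(-947\right) = - (1 + 3 - \frac{2}{11}) \left(-947\right) = \left(-1\right) \frac{42}{11} \left(-947\right) = \left(- \frac{42}{11}\right) \left(-947\right) = \frac{39774}{11}$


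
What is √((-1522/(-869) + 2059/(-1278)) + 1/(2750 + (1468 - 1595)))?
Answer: √26318381266298/13676322 ≈ 0.37511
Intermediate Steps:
√((-1522/(-869) + 2059/(-1278)) + 1/(2750 + (1468 - 1595))) = √((-1522*(-1/869) + 2059*(-1/1278)) + 1/(2750 - 127)) = √((1522/869 - 29/18) + 1/2623) = √(2195/15642 + 1/2623) = √(5773127/41028966) = √26318381266298/13676322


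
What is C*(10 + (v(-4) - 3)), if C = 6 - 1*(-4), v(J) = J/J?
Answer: 80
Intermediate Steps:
v(J) = 1
C = 10 (C = 6 + 4 = 10)
C*(10 + (v(-4) - 3)) = 10*(10 + (1 - 3)) = 10*(10 - 2) = 10*8 = 80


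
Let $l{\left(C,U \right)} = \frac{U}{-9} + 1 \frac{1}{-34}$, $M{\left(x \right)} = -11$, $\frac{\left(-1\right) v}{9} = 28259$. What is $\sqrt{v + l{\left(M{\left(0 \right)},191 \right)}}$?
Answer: $\frac{i \sqrt{2646280826}}{102} \approx 504.33 i$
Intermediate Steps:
$v = -254331$ ($v = \left(-9\right) 28259 = -254331$)
$l{\left(C,U \right)} = - \frac{1}{34} - \frac{U}{9}$ ($l{\left(C,U \right)} = U \left(- \frac{1}{9}\right) + 1 \left(- \frac{1}{34}\right) = - \frac{U}{9} - \frac{1}{34} = - \frac{1}{34} - \frac{U}{9}$)
$\sqrt{v + l{\left(M{\left(0 \right)},191 \right)}} = \sqrt{-254331 - \frac{6503}{306}} = \sqrt{- \frac{77831789}{306}} = \frac{i \sqrt{2646280826}}{102}$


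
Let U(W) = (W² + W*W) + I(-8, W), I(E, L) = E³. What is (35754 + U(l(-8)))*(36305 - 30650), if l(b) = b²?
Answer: 245619270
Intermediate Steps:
U(W) = -512 + 2*W² (U(W) = (W² + W*W) + (-8)³ = (W² + W²) - 512 = 2*W² - 512 = -512 + 2*W²)
(35754 + U(l(-8)))*(36305 - 30650) = (35754 + (-512 + 2*((-8)²)²))*(36305 - 30650) = (35754 + (-512 + 2*64²))*5655 = (35754 + (-512 + 2*4096))*5655 = (35754 + (-512 + 8192))*5655 = (35754 + 7680)*5655 = 43434*5655 = 245619270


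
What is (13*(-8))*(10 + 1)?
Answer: -1144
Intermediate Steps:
(13*(-8))*(10 + 1) = -104*11 = -1144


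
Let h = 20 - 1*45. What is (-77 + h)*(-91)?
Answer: 9282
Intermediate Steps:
h = -25 (h = 20 - 45 = -25)
(-77 + h)*(-91) = (-77 - 25)*(-91) = -102*(-91) = 9282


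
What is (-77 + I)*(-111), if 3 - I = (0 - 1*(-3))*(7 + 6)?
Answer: 12543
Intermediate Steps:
I = -36 (I = 3 - (0 - 1*(-3))*(7 + 6) = 3 - (0 + 3)*13 = 3 - 3*13 = 3 - 1*39 = 3 - 39 = -36)
(-77 + I)*(-111) = (-77 - 36)*(-111) = -113*(-111) = 12543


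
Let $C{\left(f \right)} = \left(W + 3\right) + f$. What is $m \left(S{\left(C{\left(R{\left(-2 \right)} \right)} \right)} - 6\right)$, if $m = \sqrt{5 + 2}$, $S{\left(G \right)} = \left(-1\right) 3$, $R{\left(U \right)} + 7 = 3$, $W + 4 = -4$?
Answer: $- 9 \sqrt{7} \approx -23.812$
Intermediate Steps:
$W = -8$ ($W = -4 - 4 = -8$)
$R{\left(U \right)} = -4$ ($R{\left(U \right)} = -7 + 3 = -4$)
$C{\left(f \right)} = -5 + f$ ($C{\left(f \right)} = \left(-8 + 3\right) + f = -5 + f$)
$S{\left(G \right)} = -3$
$m = \sqrt{7} \approx 2.6458$
$m \left(S{\left(C{\left(R{\left(-2 \right)} \right)} \right)} - 6\right) = \sqrt{7} \left(-3 - 6\right) = \sqrt{7} \left(-9\right) = - 9 \sqrt{7}$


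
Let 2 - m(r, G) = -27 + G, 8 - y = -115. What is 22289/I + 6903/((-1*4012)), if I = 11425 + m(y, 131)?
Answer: 190861/769964 ≈ 0.24788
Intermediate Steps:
y = 123 (y = 8 - 1*(-115) = 8 + 115 = 123)
m(r, G) = 29 - G (m(r, G) = 2 - (-27 + G) = 2 + (27 - G) = 29 - G)
I = 11323 (I = 11425 + (29 - 1*131) = 11425 + (29 - 131) = 11425 - 102 = 11323)
22289/I + 6903/((-1*4012)) = 22289/11323 + 6903/((-1*4012)) = 22289*(1/11323) + 6903/(-4012) = 22289/11323 + 6903*(-1/4012) = 22289/11323 - 117/68 = 190861/769964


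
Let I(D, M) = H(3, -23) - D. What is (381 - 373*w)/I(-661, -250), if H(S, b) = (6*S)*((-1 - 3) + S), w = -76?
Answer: 28729/643 ≈ 44.680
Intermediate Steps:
H(S, b) = 6*S*(-4 + S) (H(S, b) = (6*S)*(-4 + S) = 6*S*(-4 + S))
I(D, M) = -18 - D (I(D, M) = 6*3*(-4 + 3) - D = 6*3*(-1) - D = -18 - D)
(381 - 373*w)/I(-661, -250) = (381 - 373*(-76))/(-18 - 1*(-661)) = (381 + 28348)/(-18 + 661) = 28729/643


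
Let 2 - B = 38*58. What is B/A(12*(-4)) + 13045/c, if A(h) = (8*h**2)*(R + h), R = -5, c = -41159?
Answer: -2108829367/6701343744 ≈ -0.31469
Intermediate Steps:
B = -2202 (B = 2 - 38*58 = 2 - 1*2204 = 2 - 2204 = -2202)
A(h) = 8*h**2*(-5 + h) (A(h) = (8*h**2)*(-5 + h) = 8*h**2*(-5 + h))
B/A(12*(-4)) + 13045/c = -2202*1/(18432*(-5 + 12*(-4))) + 13045/(-41159) = -2202*1/(18432*(-5 - 48)) + 13045*(-1/41159) = -2202/(8*2304*(-53)) - 13045/41159 = -2202/(-976896) - 13045/41159 = -2202*(-1/976896) - 13045/41159 = 367/162816 - 13045/41159 = -2108829367/6701343744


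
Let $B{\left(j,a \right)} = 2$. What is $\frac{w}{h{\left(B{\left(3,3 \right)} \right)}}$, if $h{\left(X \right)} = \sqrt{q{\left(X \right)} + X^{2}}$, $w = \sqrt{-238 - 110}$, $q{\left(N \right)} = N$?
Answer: $i \sqrt{58} \approx 7.6158 i$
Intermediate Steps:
$w = 2 i \sqrt{87}$ ($w = \sqrt{-348} = 2 i \sqrt{87} \approx 18.655 i$)
$h{\left(X \right)} = \sqrt{X + X^{2}}$
$\frac{w}{h{\left(B{\left(3,3 \right)} \right)}} = \frac{2 i \sqrt{87}}{\sqrt{2 \left(1 + 2\right)}} = \frac{2 i \sqrt{87}}{\sqrt{2 \cdot 3}} = \frac{2 i \sqrt{87}}{\sqrt{6}} = 2 i \sqrt{87} \frac{\sqrt{6}}{6} = i \sqrt{58}$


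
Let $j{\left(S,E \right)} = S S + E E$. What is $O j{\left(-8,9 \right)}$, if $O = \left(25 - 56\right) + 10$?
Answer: $-3045$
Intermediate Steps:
$j{\left(S,E \right)} = E^{2} + S^{2}$ ($j{\left(S,E \right)} = S^{2} + E^{2} = E^{2} + S^{2}$)
$O = -21$ ($O = -31 + 10 = -21$)
$O j{\left(-8,9 \right)} = - 21 \left(9^{2} + \left(-8\right)^{2}\right) = - 21 \left(81 + 64\right) = \left(-21\right) 145 = -3045$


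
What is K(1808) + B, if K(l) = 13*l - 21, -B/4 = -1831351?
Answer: 7348887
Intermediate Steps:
B = 7325404 (B = -4*(-1831351) = 7325404)
K(l) = -21 + 13*l
K(1808) + B = (-21 + 13*1808) + 7325404 = (-21 + 23504) + 7325404 = 23483 + 7325404 = 7348887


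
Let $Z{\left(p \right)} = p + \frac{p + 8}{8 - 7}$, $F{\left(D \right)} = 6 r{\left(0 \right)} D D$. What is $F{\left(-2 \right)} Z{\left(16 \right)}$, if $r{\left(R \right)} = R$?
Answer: $0$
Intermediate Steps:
$F{\left(D \right)} = 0$ ($F{\left(D \right)} = 6 \cdot 0 D D = 0 D^{2} = 0$)
$Z{\left(p \right)} = 8 + 2 p$ ($Z{\left(p \right)} = p + \frac{8 + p}{1} = p + \left(8 + p\right) 1 = p + \left(8 + p\right) = 8 + 2 p$)
$F{\left(-2 \right)} Z{\left(16 \right)} = 0 \left(8 + 2 \cdot 16\right) = 0 \left(8 + 32\right) = 0 \cdot 40 = 0$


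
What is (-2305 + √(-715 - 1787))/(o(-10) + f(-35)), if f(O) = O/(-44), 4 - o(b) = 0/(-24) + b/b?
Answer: -101420/167 + 132*I*√278/167 ≈ -607.31 + 13.179*I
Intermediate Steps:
o(b) = 3 (o(b) = 4 - (0/(-24) + b/b) = 4 - (0*(-1/24) + 1) = 4 - (0 + 1) = 4 - 1*1 = 4 - 1 = 3)
f(O) = -O/44 (f(O) = O*(-1/44) = -O/44)
(-2305 + √(-715 - 1787))/(o(-10) + f(-35)) = (-2305 + √(-715 - 1787))/(3 - 1/44*(-35)) = (-2305 + √(-2502))/(3 + 35/44) = (-2305 + 3*I*√278)/(167/44) = (-2305 + 3*I*√278)*(44/167) = -101420/167 + 132*I*√278/167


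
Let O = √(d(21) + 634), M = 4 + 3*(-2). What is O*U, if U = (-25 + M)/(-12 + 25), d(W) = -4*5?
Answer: -27*√614/13 ≈ -51.464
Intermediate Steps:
d(W) = -20
M = -2 (M = 4 - 6 = -2)
U = -27/13 (U = (-25 - 2)/(-12 + 25) = -27/13 ≈ -2.0769)
O = √614 (O = √(-20 + 634) = √614 ≈ 24.779)
O*U = √614*(-27/13) = -27*√614/13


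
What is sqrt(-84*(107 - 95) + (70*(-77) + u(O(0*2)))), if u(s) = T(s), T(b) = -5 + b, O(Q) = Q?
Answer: I*sqrt(6403) ≈ 80.019*I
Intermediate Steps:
u(s) = -5 + s
sqrt(-84*(107 - 95) + (70*(-77) + u(O(0*2)))) = sqrt(-84*(107 - 95) + (70*(-77) + (-5 + 0*2))) = sqrt(-84*12 + (-5390 + (-5 + 0))) = sqrt(-1008 + (-5390 - 5)) = sqrt(-1008 - 5395) = sqrt(-6403) = I*sqrt(6403)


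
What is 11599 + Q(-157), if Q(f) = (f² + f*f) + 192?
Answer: 61089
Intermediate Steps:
Q(f) = 192 + 2*f² (Q(f) = (f² + f²) + 192 = 2*f² + 192 = 192 + 2*f²)
11599 + Q(-157) = 11599 + (192 + 2*(-157)²) = 11599 + (192 + 2*24649) = 11599 + (192 + 49298) = 11599 + 49490 = 61089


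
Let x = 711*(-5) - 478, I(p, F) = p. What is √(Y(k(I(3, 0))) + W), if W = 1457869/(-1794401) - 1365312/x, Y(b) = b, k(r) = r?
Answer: √1260092733734534902/60813607 ≈ 18.459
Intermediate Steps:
x = -4033 (x = -3555 - 478 = -4033)
W = 20538131365/60813607 (W = 1457869/(-1794401) - 1365312/(-4033) = 1457869*(-1/1794401) - 1365312*(-1/4033) = -12251/15079 + 1365312/4033 = 20538131365/60813607 ≈ 337.72)
√(Y(k(I(3, 0))) + W) = √(3 + 20538131365/60813607) = √(20720572186/60813607) = √1260092733734534902/60813607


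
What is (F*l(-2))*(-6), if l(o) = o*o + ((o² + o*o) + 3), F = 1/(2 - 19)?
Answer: 90/17 ≈ 5.2941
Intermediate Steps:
F = -1/17 (F = 1/(-17) = -1/17 ≈ -0.058824)
l(o) = 3 + 3*o² (l(o) = o² + ((o² + o²) + 3) = o² + (2*o² + 3) = o² + (3 + 2*o²) = 3 + 3*o²)
(F*l(-2))*(-6) = -(3 + 3*(-2)²)/17*(-6) = -(3 + 3*4)/17*(-6) = -(3 + 12)/17*(-6) = -1/17*15*(-6) = -15/17*(-6) = 90/17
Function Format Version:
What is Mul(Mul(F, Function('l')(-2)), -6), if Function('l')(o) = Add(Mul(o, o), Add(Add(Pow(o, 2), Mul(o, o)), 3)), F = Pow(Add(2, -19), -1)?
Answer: Rational(90, 17) ≈ 5.2941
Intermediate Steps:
F = Rational(-1, 17) (F = Pow(-17, -1) = Rational(-1, 17) ≈ -0.058824)
Function('l')(o) = Add(3, Mul(3, Pow(o, 2))) (Function('l')(o) = Add(Pow(o, 2), Add(Add(Pow(o, 2), Pow(o, 2)), 3)) = Add(Pow(o, 2), Add(Mul(2, Pow(o, 2)), 3)) = Add(Pow(o, 2), Add(3, Mul(2, Pow(o, 2)))) = Add(3, Mul(3, Pow(o, 2))))
Mul(Mul(F, Function('l')(-2)), -6) = Mul(Mul(Rational(-1, 17), Add(3, Mul(3, Pow(-2, 2)))), -6) = Mul(Mul(Rational(-1, 17), Add(3, Mul(3, 4))), -6) = Mul(Mul(Rational(-1, 17), Add(3, 12)), -6) = Mul(Mul(Rational(-1, 17), 15), -6) = Mul(Rational(-15, 17), -6) = Rational(90, 17)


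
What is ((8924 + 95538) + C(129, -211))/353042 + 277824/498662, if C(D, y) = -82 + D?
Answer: 75099103783/88024314902 ≈ 0.85316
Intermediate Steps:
((8924 + 95538) + C(129, -211))/353042 + 277824/498662 = ((8924 + 95538) + (-82 + 129))/353042 + 277824/498662 = (104462 + 47)*(1/353042) + 277824*(1/498662) = 104509*(1/353042) + 138912/249331 = 104509/353042 + 138912/249331 = 75099103783/88024314902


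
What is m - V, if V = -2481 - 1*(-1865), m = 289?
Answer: 905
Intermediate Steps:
V = -616 (V = -2481 + 1865 = -616)
m - V = 289 - 1*(-616) = 289 + 616 = 905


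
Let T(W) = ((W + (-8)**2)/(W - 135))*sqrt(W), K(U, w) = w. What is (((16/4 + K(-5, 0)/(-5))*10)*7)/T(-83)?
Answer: -61040*I*sqrt(83)/1577 ≈ -352.63*I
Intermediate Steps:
T(W) = sqrt(W)*(64 + W)/(-135 + W) (T(W) = ((W + 64)/(-135 + W))*sqrt(W) = ((64 + W)/(-135 + W))*sqrt(W) = sqrt(W)*(64 + W)/(-135 + W))
(((16/4 + K(-5, 0)/(-5))*10)*7)/T(-83) = (((16/4 + 0/(-5))*10)*7)/((sqrt(-83)*(64 - 83)/(-135 - 83))) = (((16*(1/4) + 0*(-1/5))*10)*7)/(((I*sqrt(83))*(-19)/(-218))) = (((4 + 0)*10)*7)/(((I*sqrt(83))*(-1/218)*(-19))) = ((4*10)*7)/((19*I*sqrt(83)/218)) = (40*7)*(-218*I*sqrt(83)/1577) = 280*(-218*I*sqrt(83)/1577) = -61040*I*sqrt(83)/1577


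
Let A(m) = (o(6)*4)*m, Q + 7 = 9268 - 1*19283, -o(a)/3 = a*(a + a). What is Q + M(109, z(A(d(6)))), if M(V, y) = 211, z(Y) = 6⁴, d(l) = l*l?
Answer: -9811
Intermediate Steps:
d(l) = l²
o(a) = -6*a² (o(a) = -3*a*(a + a) = -3*a*2*a = -6*a²)
Q = -10022 (Q = -7 + (9268 - 1*19283) = -7 + (9268 - 19283) = -7 - 10015 = -10022)
A(m) = -864*m (A(m) = (-6*6²*4)*m = (-6*36*4)*m = (-216*4)*m = -864*m)
z(Y) = 1296
Q + M(109, z(A(d(6)))) = -10022 + 211 = -9811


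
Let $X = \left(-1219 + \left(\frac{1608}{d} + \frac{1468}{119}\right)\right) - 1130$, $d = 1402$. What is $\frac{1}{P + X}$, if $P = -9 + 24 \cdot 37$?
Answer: $- \frac{83419}{121501186} \approx -0.00068657$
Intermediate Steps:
$X = - \frac{194826487}{83419}$ ($X = \left(-1219 + \left(\frac{1608}{1402} + \frac{1468}{119}\right)\right) - 1130 = \left(-1219 + \left(1608 \cdot \frac{1}{1402} + 1468 \cdot \frac{1}{119}\right)\right) - 1130 = \left(-1219 + \left(\frac{804}{701} + \frac{1468}{119}\right)\right) - 1130 = \left(-1219 + \frac{1124744}{83419}\right) - 1130 = - \frac{100563017}{83419} - 1130 = - \frac{194826487}{83419} \approx -2335.5$)
$P = 879$ ($P = -9 + 888 = 879$)
$\frac{1}{P + X} = \frac{1}{879 - \frac{194826487}{83419}} = \frac{1}{- \frac{121501186}{83419}} = - \frac{83419}{121501186}$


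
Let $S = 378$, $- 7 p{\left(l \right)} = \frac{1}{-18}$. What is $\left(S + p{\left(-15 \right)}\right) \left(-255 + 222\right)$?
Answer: $- \frac{523919}{42} \approx -12474.0$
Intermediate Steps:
$p{\left(l \right)} = \frac{1}{126}$ ($p{\left(l \right)} = - \frac{1}{7 \left(-18\right)} = \left(- \frac{1}{7}\right) \left(- \frac{1}{18}\right) = \frac{1}{126}$)
$\left(S + p{\left(-15 \right)}\right) \left(-255 + 222\right) = \left(378 + \frac{1}{126}\right) \left(-255 + 222\right) = \frac{47629}{126} \left(-33\right) = - \frac{523919}{42}$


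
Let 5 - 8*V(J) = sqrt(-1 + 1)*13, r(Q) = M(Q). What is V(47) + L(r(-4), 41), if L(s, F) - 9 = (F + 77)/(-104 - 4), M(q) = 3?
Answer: 1843/216 ≈ 8.5324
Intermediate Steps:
r(Q) = 3
V(J) = 5/8 (V(J) = 5/8 - sqrt(-1 + 1)*13/8 = 5/8 - sqrt(0)*13/8 = 5/8 - 0*13 = 5/8 - 1/8*0 = 5/8 + 0 = 5/8)
L(s, F) = 895/108 - F/108 (L(s, F) = 9 + (F + 77)/(-104 - 4) = 9 + (77 + F)/(-108) = 9 + (77 + F)*(-1/108) = 9 + (-77/108 - F/108) = 895/108 - F/108)
V(47) + L(r(-4), 41) = 5/8 + (895/108 - 1/108*41) = 5/8 + (895/108 - 41/108) = 5/8 + 427/54 = 1843/216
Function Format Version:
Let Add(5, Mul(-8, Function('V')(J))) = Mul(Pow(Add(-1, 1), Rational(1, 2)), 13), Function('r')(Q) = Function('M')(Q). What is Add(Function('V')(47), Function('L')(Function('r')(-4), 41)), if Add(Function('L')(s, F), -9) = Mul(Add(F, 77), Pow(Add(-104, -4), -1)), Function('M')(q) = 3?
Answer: Rational(1843, 216) ≈ 8.5324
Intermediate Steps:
Function('r')(Q) = 3
Function('V')(J) = Rational(5, 8) (Function('V')(J) = Add(Rational(5, 8), Mul(Rational(-1, 8), Mul(Pow(Add(-1, 1), Rational(1, 2)), 13))) = Add(Rational(5, 8), Mul(Rational(-1, 8), Mul(Pow(0, Rational(1, 2)), 13))) = Add(Rational(5, 8), Mul(Rational(-1, 8), Mul(0, 13))) = Add(Rational(5, 8), Mul(Rational(-1, 8), 0)) = Add(Rational(5, 8), 0) = Rational(5, 8))
Function('L')(s, F) = Add(Rational(895, 108), Mul(Rational(-1, 108), F)) (Function('L')(s, F) = Add(9, Mul(Add(F, 77), Pow(Add(-104, -4), -1))) = Add(9, Mul(Add(77, F), Pow(-108, -1))) = Add(9, Mul(Add(77, F), Rational(-1, 108))) = Add(9, Add(Rational(-77, 108), Mul(Rational(-1, 108), F))) = Add(Rational(895, 108), Mul(Rational(-1, 108), F)))
Add(Function('V')(47), Function('L')(Function('r')(-4), 41)) = Add(Rational(5, 8), Add(Rational(895, 108), Mul(Rational(-1, 108), 41))) = Add(Rational(5, 8), Add(Rational(895, 108), Rational(-41, 108))) = Add(Rational(5, 8), Rational(427, 54)) = Rational(1843, 216)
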